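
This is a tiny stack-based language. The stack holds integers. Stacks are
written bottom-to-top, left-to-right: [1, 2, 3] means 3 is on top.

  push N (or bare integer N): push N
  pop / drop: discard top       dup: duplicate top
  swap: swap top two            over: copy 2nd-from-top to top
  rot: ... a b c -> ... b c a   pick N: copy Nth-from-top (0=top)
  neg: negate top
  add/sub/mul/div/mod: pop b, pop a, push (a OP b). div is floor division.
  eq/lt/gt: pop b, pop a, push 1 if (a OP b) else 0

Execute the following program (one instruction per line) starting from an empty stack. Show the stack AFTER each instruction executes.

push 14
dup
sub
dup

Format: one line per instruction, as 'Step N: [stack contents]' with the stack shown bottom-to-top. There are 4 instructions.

Step 1: [14]
Step 2: [14, 14]
Step 3: [0]
Step 4: [0, 0]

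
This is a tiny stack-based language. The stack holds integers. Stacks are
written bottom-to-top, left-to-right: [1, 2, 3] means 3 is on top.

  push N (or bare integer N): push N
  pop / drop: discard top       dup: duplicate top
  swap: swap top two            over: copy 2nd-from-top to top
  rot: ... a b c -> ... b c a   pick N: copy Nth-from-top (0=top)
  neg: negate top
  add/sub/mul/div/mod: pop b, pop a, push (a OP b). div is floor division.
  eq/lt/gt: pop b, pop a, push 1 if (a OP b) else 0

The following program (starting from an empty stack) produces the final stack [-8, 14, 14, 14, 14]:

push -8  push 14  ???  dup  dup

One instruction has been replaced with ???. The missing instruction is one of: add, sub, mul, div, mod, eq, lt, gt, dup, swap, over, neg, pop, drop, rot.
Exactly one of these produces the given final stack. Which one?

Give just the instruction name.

Stack before ???: [-8, 14]
Stack after ???:  [-8, 14, 14]
The instruction that transforms [-8, 14] -> [-8, 14, 14] is: dup

Answer: dup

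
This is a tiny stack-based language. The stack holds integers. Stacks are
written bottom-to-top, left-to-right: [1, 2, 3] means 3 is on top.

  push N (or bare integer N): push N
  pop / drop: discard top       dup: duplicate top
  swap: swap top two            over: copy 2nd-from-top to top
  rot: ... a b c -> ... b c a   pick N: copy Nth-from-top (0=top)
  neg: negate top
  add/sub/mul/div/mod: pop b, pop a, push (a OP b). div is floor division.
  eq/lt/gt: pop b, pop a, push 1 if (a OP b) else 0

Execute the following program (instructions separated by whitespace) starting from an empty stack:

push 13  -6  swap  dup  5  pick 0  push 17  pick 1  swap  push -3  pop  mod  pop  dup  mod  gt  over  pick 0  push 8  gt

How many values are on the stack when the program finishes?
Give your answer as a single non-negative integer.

Answer: 6

Derivation:
After 'push 13': stack = [13] (depth 1)
After 'push -6': stack = [13, -6] (depth 2)
After 'swap': stack = [-6, 13] (depth 2)
After 'dup': stack = [-6, 13, 13] (depth 3)
After 'push 5': stack = [-6, 13, 13, 5] (depth 4)
After 'pick 0': stack = [-6, 13, 13, 5, 5] (depth 5)
After 'push 17': stack = [-6, 13, 13, 5, 5, 17] (depth 6)
After 'pick 1': stack = [-6, 13, 13, 5, 5, 17, 5] (depth 7)
After 'swap': stack = [-6, 13, 13, 5, 5, 5, 17] (depth 7)
After 'push -3': stack = [-6, 13, 13, 5, 5, 5, 17, -3] (depth 8)
After 'pop': stack = [-6, 13, 13, 5, 5, 5, 17] (depth 7)
After 'mod': stack = [-6, 13, 13, 5, 5, 5] (depth 6)
After 'pop': stack = [-6, 13, 13, 5, 5] (depth 5)
After 'dup': stack = [-6, 13, 13, 5, 5, 5] (depth 6)
After 'mod': stack = [-6, 13, 13, 5, 0] (depth 5)
After 'gt': stack = [-6, 13, 13, 1] (depth 4)
After 'over': stack = [-6, 13, 13, 1, 13] (depth 5)
After 'pick 0': stack = [-6, 13, 13, 1, 13, 13] (depth 6)
After 'push 8': stack = [-6, 13, 13, 1, 13, 13, 8] (depth 7)
After 'gt': stack = [-6, 13, 13, 1, 13, 1] (depth 6)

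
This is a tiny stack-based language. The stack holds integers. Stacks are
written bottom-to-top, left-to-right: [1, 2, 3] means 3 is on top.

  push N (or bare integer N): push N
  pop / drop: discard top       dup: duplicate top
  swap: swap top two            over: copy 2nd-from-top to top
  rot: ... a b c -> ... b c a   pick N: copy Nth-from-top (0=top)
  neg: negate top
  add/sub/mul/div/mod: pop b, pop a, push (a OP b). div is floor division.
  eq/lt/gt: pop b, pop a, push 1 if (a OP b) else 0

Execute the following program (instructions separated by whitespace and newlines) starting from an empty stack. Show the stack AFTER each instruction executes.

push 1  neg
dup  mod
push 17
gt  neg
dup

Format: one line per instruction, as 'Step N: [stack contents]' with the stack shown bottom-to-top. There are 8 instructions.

Step 1: [1]
Step 2: [-1]
Step 3: [-1, -1]
Step 4: [0]
Step 5: [0, 17]
Step 6: [0]
Step 7: [0]
Step 8: [0, 0]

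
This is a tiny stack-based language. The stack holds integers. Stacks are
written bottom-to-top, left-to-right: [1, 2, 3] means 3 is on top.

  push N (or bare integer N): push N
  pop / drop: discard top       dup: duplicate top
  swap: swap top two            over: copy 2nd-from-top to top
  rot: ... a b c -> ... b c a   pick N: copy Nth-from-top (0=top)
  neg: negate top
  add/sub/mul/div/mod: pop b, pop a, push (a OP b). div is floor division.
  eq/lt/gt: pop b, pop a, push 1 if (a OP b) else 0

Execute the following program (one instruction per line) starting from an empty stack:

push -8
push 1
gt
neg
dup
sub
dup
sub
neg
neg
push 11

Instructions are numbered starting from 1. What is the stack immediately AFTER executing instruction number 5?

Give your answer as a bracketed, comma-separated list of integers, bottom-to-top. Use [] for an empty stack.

Step 1 ('push -8'): [-8]
Step 2 ('push 1'): [-8, 1]
Step 3 ('gt'): [0]
Step 4 ('neg'): [0]
Step 5 ('dup'): [0, 0]

Answer: [0, 0]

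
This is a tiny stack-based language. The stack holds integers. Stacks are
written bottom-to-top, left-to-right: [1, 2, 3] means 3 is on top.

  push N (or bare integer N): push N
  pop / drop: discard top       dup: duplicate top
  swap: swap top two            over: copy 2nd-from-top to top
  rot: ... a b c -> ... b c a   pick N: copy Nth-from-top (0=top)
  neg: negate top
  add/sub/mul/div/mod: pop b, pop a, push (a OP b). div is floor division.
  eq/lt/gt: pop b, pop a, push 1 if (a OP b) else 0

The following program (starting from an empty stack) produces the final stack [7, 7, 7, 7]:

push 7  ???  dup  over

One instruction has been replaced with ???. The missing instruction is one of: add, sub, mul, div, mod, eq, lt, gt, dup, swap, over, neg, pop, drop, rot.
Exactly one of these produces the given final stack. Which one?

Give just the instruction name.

Answer: dup

Derivation:
Stack before ???: [7]
Stack after ???:  [7, 7]
The instruction that transforms [7] -> [7, 7] is: dup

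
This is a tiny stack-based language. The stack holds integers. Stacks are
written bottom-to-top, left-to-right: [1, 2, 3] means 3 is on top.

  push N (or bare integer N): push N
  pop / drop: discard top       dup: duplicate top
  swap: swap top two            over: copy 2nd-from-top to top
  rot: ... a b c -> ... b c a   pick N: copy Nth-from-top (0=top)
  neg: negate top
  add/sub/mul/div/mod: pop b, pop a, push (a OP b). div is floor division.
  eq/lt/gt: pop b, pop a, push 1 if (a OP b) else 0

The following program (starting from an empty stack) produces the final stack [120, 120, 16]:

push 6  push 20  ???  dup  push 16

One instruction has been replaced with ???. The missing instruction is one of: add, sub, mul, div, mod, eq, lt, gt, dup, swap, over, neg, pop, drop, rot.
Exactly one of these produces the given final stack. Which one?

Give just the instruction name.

Stack before ???: [6, 20]
Stack after ???:  [120]
The instruction that transforms [6, 20] -> [120] is: mul

Answer: mul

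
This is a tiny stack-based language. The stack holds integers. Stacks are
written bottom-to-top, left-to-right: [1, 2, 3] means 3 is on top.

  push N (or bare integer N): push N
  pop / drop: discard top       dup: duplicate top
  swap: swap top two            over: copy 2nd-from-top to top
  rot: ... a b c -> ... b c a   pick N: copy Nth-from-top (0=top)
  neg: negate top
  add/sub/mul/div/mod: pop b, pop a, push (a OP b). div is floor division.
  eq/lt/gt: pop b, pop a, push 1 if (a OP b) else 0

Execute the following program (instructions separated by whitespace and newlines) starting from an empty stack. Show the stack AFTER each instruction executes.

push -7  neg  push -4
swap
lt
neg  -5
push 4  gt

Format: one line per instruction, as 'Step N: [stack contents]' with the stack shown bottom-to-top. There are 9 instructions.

Step 1: [-7]
Step 2: [7]
Step 3: [7, -4]
Step 4: [-4, 7]
Step 5: [1]
Step 6: [-1]
Step 7: [-1, -5]
Step 8: [-1, -5, 4]
Step 9: [-1, 0]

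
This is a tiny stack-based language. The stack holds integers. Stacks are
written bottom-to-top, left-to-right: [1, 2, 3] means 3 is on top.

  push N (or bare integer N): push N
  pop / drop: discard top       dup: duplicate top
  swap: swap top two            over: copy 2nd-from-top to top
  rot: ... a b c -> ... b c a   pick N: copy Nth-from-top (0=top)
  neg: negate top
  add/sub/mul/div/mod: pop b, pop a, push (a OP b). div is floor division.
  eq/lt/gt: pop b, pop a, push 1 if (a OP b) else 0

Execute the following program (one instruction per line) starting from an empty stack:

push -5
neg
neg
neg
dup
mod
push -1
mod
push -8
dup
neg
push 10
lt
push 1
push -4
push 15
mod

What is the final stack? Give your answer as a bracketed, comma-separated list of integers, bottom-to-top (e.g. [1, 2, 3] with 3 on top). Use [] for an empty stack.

Answer: [0, -8, 1, 1, 11]

Derivation:
After 'push -5': [-5]
After 'neg': [5]
After 'neg': [-5]
After 'neg': [5]
After 'dup': [5, 5]
After 'mod': [0]
After 'push -1': [0, -1]
After 'mod': [0]
After 'push -8': [0, -8]
After 'dup': [0, -8, -8]
After 'neg': [0, -8, 8]
After 'push 10': [0, -8, 8, 10]
After 'lt': [0, -8, 1]
After 'push 1': [0, -8, 1, 1]
After 'push -4': [0, -8, 1, 1, -4]
After 'push 15': [0, -8, 1, 1, -4, 15]
After 'mod': [0, -8, 1, 1, 11]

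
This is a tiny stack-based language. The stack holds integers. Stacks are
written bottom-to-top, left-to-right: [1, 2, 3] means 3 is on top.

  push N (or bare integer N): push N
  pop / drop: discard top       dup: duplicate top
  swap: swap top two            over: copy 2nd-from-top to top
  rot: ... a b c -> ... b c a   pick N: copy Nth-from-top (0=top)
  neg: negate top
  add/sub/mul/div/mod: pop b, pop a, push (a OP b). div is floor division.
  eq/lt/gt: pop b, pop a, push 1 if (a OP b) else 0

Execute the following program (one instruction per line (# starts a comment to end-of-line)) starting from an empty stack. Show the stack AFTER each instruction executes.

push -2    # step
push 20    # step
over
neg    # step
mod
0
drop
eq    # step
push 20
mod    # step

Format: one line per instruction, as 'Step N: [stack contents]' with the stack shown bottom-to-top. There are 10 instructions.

Step 1: [-2]
Step 2: [-2, 20]
Step 3: [-2, 20, -2]
Step 4: [-2, 20, 2]
Step 5: [-2, 0]
Step 6: [-2, 0, 0]
Step 7: [-2, 0]
Step 8: [0]
Step 9: [0, 20]
Step 10: [0]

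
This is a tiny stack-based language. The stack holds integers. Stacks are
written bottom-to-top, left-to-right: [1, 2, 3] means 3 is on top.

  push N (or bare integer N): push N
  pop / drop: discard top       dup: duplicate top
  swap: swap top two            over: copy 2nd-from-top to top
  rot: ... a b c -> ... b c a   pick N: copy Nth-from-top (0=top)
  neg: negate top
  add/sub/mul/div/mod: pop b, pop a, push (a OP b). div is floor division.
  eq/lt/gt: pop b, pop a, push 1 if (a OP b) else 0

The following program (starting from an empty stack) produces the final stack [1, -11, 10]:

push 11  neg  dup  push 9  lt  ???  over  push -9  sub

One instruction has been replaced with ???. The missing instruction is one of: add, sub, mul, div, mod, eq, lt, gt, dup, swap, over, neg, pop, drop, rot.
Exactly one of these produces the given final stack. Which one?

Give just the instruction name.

Stack before ???: [-11, 1]
Stack after ???:  [1, -11]
The instruction that transforms [-11, 1] -> [1, -11] is: swap

Answer: swap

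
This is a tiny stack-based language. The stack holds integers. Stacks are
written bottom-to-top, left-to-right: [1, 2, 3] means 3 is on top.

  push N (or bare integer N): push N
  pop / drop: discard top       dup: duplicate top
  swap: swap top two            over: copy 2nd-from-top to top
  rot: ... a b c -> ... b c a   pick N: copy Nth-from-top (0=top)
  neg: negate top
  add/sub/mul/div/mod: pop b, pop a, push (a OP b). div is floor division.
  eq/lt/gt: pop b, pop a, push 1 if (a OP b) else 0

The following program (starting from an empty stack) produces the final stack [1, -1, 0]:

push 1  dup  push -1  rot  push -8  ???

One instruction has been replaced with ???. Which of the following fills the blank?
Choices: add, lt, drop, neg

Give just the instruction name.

Answer: lt

Derivation:
Stack before ???: [1, -1, 1, -8]
Stack after ???:  [1, -1, 0]
Checking each choice:
  add: produces [1, -1, -7]
  lt: MATCH
  drop: produces [1, -1, 1]
  neg: produces [1, -1, 1, 8]


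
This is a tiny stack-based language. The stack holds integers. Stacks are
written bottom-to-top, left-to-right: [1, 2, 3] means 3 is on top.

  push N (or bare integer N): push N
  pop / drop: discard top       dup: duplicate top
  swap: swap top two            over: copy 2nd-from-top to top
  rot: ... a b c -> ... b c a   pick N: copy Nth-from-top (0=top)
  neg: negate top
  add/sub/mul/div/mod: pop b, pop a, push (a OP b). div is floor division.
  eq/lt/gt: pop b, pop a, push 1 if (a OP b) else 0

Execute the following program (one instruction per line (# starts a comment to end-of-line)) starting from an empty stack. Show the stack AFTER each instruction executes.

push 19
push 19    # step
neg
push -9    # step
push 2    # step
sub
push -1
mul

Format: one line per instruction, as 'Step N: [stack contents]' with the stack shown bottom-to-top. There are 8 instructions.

Step 1: [19]
Step 2: [19, 19]
Step 3: [19, -19]
Step 4: [19, -19, -9]
Step 5: [19, -19, -9, 2]
Step 6: [19, -19, -11]
Step 7: [19, -19, -11, -1]
Step 8: [19, -19, 11]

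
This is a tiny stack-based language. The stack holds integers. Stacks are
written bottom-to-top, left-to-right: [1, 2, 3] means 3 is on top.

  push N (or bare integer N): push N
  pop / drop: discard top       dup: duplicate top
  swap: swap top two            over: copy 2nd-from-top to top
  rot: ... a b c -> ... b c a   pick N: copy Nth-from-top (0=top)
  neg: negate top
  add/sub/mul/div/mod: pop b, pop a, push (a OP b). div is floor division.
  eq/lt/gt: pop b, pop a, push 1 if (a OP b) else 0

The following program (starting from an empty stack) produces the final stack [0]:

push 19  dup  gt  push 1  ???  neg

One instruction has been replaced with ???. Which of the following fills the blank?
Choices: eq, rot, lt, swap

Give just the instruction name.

Stack before ???: [0, 1]
Stack after ???:  [0]
Checking each choice:
  eq: MATCH
  rot: stack underflow (need 3, have 2)
  lt: produces [-1]
  swap: produces [1, 0]


Answer: eq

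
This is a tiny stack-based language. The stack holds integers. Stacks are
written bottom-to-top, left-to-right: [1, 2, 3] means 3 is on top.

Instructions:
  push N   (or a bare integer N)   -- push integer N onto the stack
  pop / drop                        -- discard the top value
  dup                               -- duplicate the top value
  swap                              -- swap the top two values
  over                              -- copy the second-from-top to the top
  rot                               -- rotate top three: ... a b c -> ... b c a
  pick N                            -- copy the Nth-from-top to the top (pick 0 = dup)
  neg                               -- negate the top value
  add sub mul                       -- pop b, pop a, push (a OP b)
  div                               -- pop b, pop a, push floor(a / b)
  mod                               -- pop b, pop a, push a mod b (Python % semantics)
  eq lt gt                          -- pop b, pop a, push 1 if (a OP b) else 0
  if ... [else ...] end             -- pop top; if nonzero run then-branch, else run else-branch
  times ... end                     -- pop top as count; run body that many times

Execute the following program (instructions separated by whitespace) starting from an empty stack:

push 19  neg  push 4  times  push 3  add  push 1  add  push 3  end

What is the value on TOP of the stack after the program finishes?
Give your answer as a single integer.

After 'push 19': [19]
After 'neg': [-19]
After 'push 4': [-19, 4]
After 'times': [-19]
After 'push 3': [-19, 3]
After 'add': [-16]
After 'push 1': [-16, 1]
After 'add': [-15]
After 'push 3': [-15, 3]
After 'push 3': [-15, 3, 3]
  ...
After 'push 3': [-15, 7, 3, 3]
After 'add': [-15, 7, 6]
After 'push 1': [-15, 7, 6, 1]
After 'add': [-15, 7, 7]
After 'push 3': [-15, 7, 7, 3]
After 'push 3': [-15, 7, 7, 3, 3]
After 'add': [-15, 7, 7, 6]
After 'push 1': [-15, 7, 7, 6, 1]
After 'add': [-15, 7, 7, 7]
After 'push 3': [-15, 7, 7, 7, 3]

Answer: 3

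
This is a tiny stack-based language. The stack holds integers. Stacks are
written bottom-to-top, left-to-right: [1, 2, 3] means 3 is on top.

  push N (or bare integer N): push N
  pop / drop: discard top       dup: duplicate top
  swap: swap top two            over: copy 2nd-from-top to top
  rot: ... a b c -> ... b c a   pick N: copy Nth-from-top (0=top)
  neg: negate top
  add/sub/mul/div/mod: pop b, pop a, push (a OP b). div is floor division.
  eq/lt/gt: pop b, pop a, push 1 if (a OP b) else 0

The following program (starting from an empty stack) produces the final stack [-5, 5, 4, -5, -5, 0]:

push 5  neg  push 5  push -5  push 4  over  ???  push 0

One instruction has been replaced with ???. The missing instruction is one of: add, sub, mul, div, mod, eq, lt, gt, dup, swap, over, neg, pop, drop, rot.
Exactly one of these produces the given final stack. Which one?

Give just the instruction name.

Stack before ???: [-5, 5, -5, 4, -5]
Stack after ???:  [-5, 5, 4, -5, -5]
The instruction that transforms [-5, 5, -5, 4, -5] -> [-5, 5, 4, -5, -5] is: rot

Answer: rot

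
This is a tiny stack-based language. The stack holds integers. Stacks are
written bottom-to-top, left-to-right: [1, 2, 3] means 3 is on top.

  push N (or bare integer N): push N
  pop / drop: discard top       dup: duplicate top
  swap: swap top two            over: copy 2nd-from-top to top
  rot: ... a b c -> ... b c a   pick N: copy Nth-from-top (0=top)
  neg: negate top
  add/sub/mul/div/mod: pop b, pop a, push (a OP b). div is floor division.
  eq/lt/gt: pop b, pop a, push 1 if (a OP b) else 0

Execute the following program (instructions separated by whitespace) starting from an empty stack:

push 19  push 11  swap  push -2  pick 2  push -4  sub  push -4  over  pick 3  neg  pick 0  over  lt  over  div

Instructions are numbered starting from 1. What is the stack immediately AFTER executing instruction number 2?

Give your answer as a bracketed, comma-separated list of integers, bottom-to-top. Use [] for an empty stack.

Answer: [19, 11]

Derivation:
Step 1 ('push 19'): [19]
Step 2 ('push 11'): [19, 11]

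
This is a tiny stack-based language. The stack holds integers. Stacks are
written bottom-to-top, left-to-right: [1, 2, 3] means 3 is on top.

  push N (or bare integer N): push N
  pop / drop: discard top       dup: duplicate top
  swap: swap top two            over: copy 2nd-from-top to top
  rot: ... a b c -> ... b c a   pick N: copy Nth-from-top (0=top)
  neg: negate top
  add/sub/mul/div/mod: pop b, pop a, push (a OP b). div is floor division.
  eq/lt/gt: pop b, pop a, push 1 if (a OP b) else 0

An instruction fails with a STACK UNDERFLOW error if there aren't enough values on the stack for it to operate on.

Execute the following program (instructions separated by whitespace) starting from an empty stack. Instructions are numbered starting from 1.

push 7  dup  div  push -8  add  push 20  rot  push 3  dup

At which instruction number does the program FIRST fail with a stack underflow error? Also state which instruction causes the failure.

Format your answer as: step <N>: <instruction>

Step 1 ('push 7'): stack = [7], depth = 1
Step 2 ('dup'): stack = [7, 7], depth = 2
Step 3 ('div'): stack = [1], depth = 1
Step 4 ('push -8'): stack = [1, -8], depth = 2
Step 5 ('add'): stack = [-7], depth = 1
Step 6 ('push 20'): stack = [-7, 20], depth = 2
Step 7 ('rot'): needs 3 value(s) but depth is 2 — STACK UNDERFLOW

Answer: step 7: rot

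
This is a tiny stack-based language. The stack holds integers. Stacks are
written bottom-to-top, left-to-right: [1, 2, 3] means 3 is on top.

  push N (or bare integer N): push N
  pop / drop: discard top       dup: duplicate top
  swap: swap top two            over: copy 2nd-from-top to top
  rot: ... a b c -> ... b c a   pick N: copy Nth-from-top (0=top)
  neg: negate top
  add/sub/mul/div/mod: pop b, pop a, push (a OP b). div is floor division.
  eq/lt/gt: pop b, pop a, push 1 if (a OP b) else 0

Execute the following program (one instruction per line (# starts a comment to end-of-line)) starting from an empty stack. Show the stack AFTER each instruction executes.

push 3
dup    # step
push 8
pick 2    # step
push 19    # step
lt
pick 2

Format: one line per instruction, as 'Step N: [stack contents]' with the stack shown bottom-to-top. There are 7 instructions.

Step 1: [3]
Step 2: [3, 3]
Step 3: [3, 3, 8]
Step 4: [3, 3, 8, 3]
Step 5: [3, 3, 8, 3, 19]
Step 6: [3, 3, 8, 1]
Step 7: [3, 3, 8, 1, 3]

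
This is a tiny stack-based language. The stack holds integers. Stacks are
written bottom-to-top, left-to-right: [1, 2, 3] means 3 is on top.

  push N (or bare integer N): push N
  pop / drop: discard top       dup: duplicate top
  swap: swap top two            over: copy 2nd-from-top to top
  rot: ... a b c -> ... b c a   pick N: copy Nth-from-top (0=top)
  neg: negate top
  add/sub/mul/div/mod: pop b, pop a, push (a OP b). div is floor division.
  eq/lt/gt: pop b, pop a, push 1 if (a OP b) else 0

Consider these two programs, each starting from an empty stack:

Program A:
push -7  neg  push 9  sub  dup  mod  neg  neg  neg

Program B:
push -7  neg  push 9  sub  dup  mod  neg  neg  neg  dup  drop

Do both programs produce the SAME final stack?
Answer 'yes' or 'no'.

Program A trace:
  After 'push -7': [-7]
  After 'neg': [7]
  After 'push 9': [7, 9]
  After 'sub': [-2]
  After 'dup': [-2, -2]
  After 'mod': [0]
  After 'neg': [0]
  After 'neg': [0]
  After 'neg': [0]
Program A final stack: [0]

Program B trace:
  After 'push -7': [-7]
  After 'neg': [7]
  After 'push 9': [7, 9]
  After 'sub': [-2]
  After 'dup': [-2, -2]
  After 'mod': [0]
  After 'neg': [0]
  After 'neg': [0]
  After 'neg': [0]
  After 'dup': [0, 0]
  After 'drop': [0]
Program B final stack: [0]
Same: yes

Answer: yes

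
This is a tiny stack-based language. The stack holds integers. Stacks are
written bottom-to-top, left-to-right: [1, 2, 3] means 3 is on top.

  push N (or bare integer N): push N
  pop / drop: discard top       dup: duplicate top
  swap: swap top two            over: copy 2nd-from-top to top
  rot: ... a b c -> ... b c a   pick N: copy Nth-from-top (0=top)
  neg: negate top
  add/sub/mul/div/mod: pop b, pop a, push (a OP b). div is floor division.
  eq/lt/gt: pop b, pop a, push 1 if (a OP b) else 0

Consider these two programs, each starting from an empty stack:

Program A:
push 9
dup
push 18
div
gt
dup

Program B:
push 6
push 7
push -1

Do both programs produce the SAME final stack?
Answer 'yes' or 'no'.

Program A trace:
  After 'push 9': [9]
  After 'dup': [9, 9]
  After 'push 18': [9, 9, 18]
  After 'div': [9, 0]
  After 'gt': [1]
  After 'dup': [1, 1]
Program A final stack: [1, 1]

Program B trace:
  After 'push 6': [6]
  After 'push 7': [6, 7]
  After 'push -1': [6, 7, -1]
Program B final stack: [6, 7, -1]
Same: no

Answer: no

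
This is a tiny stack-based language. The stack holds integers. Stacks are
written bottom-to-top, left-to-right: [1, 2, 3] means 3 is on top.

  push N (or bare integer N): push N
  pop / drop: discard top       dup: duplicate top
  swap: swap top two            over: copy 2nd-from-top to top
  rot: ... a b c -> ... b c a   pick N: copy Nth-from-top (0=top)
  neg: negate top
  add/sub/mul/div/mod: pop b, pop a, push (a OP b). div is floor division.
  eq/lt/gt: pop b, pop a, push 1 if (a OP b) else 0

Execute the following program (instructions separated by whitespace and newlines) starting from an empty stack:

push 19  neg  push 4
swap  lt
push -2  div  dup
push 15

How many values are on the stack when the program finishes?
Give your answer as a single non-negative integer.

Answer: 3

Derivation:
After 'push 19': stack = [19] (depth 1)
After 'neg': stack = [-19] (depth 1)
After 'push 4': stack = [-19, 4] (depth 2)
After 'swap': stack = [4, -19] (depth 2)
After 'lt': stack = [0] (depth 1)
After 'push -2': stack = [0, -2] (depth 2)
After 'div': stack = [0] (depth 1)
After 'dup': stack = [0, 0] (depth 2)
After 'push 15': stack = [0, 0, 15] (depth 3)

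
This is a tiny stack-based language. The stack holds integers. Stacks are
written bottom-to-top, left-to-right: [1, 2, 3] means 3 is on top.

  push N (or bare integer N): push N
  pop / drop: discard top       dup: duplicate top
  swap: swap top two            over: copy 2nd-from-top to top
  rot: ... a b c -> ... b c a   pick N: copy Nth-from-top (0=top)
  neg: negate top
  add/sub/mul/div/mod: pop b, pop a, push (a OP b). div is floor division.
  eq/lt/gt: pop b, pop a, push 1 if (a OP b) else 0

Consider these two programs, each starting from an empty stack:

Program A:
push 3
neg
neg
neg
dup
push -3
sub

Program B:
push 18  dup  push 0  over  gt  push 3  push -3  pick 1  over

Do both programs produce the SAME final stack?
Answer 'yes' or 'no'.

Program A trace:
  After 'push 3': [3]
  After 'neg': [-3]
  After 'neg': [3]
  After 'neg': [-3]
  After 'dup': [-3, -3]
  After 'push -3': [-3, -3, -3]
  After 'sub': [-3, 0]
Program A final stack: [-3, 0]

Program B trace:
  After 'push 18': [18]
  After 'dup': [18, 18]
  After 'push 0': [18, 18, 0]
  After 'over': [18, 18, 0, 18]
  After 'gt': [18, 18, 0]
  After 'push 3': [18, 18, 0, 3]
  After 'push -3': [18, 18, 0, 3, -3]
  After 'pick 1': [18, 18, 0, 3, -3, 3]
  After 'over': [18, 18, 0, 3, -3, 3, -3]
Program B final stack: [18, 18, 0, 3, -3, 3, -3]
Same: no

Answer: no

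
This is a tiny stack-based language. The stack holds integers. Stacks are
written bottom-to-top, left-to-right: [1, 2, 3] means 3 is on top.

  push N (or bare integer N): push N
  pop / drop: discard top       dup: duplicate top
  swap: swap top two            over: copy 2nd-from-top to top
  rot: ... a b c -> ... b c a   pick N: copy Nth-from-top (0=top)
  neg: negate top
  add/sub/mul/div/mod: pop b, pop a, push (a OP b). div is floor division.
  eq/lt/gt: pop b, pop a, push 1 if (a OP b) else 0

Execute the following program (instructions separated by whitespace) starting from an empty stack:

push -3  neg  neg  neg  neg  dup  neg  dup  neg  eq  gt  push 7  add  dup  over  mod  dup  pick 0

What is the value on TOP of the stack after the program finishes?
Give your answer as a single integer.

After 'push -3': [-3]
After 'neg': [3]
After 'neg': [-3]
After 'neg': [3]
After 'neg': [-3]
After 'dup': [-3, -3]
After 'neg': [-3, 3]
After 'dup': [-3, 3, 3]
After 'neg': [-3, 3, -3]
After 'eq': [-3, 0]
After 'gt': [0]
After 'push 7': [0, 7]
After 'add': [7]
After 'dup': [7, 7]
After 'over': [7, 7, 7]
After 'mod': [7, 0]
After 'dup': [7, 0, 0]
After 'pick 0': [7, 0, 0, 0]

Answer: 0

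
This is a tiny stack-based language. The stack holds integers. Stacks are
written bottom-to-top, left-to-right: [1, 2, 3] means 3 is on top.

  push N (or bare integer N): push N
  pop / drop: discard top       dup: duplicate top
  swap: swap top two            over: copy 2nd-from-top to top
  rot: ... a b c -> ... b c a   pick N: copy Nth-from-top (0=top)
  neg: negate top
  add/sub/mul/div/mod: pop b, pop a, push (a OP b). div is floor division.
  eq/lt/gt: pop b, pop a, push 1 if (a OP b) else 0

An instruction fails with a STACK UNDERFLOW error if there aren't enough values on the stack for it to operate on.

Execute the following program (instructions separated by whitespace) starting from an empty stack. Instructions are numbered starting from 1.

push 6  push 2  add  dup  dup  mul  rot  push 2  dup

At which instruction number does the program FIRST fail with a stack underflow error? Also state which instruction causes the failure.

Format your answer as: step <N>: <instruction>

Step 1 ('push 6'): stack = [6], depth = 1
Step 2 ('push 2'): stack = [6, 2], depth = 2
Step 3 ('add'): stack = [8], depth = 1
Step 4 ('dup'): stack = [8, 8], depth = 2
Step 5 ('dup'): stack = [8, 8, 8], depth = 3
Step 6 ('mul'): stack = [8, 64], depth = 2
Step 7 ('rot'): needs 3 value(s) but depth is 2 — STACK UNDERFLOW

Answer: step 7: rot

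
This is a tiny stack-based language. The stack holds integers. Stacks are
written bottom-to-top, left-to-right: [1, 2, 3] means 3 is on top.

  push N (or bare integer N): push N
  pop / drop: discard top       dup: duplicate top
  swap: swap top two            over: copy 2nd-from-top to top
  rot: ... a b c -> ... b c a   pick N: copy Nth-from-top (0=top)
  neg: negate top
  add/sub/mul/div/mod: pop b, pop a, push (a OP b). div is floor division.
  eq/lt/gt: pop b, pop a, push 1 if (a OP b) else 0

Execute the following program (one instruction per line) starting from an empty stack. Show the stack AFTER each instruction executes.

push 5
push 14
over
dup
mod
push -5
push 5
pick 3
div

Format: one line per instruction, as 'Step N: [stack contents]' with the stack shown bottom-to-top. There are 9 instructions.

Step 1: [5]
Step 2: [5, 14]
Step 3: [5, 14, 5]
Step 4: [5, 14, 5, 5]
Step 5: [5, 14, 0]
Step 6: [5, 14, 0, -5]
Step 7: [5, 14, 0, -5, 5]
Step 8: [5, 14, 0, -5, 5, 14]
Step 9: [5, 14, 0, -5, 0]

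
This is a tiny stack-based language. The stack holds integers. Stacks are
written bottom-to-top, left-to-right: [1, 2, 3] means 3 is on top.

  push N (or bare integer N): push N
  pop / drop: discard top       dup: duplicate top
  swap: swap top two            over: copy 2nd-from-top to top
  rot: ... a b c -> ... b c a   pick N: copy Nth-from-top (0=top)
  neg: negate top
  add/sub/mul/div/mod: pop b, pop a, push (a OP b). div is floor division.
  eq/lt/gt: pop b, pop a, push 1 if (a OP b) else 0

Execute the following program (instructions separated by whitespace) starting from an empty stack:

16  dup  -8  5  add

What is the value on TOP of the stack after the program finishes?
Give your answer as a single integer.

After 'push 16': [16]
After 'dup': [16, 16]
After 'push -8': [16, 16, -8]
After 'push 5': [16, 16, -8, 5]
After 'add': [16, 16, -3]

Answer: -3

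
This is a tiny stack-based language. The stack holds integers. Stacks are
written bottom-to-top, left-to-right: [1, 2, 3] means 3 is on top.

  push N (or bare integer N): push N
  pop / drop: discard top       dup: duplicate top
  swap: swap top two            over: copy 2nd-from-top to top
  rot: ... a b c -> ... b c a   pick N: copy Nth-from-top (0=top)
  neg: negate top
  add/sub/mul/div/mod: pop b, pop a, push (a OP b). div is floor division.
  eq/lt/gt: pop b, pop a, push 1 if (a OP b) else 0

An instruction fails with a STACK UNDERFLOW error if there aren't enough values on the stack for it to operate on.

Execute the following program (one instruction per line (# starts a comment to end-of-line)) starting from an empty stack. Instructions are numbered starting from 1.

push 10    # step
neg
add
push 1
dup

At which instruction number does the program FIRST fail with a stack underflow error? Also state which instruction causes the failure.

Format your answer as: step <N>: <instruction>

Step 1 ('push 10'): stack = [10], depth = 1
Step 2 ('neg'): stack = [-10], depth = 1
Step 3 ('add'): needs 2 value(s) but depth is 1 — STACK UNDERFLOW

Answer: step 3: add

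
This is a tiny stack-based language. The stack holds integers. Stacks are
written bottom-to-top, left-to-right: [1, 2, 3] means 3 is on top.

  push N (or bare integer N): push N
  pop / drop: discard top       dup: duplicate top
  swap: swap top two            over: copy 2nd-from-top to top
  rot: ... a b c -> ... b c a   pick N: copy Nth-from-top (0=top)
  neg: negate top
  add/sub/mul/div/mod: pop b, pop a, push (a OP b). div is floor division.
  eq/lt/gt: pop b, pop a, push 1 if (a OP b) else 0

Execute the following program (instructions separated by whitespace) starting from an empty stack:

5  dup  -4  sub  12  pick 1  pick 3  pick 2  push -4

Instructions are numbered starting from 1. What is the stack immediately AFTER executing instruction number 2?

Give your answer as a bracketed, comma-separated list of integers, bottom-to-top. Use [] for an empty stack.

Step 1 ('5'): [5]
Step 2 ('dup'): [5, 5]

Answer: [5, 5]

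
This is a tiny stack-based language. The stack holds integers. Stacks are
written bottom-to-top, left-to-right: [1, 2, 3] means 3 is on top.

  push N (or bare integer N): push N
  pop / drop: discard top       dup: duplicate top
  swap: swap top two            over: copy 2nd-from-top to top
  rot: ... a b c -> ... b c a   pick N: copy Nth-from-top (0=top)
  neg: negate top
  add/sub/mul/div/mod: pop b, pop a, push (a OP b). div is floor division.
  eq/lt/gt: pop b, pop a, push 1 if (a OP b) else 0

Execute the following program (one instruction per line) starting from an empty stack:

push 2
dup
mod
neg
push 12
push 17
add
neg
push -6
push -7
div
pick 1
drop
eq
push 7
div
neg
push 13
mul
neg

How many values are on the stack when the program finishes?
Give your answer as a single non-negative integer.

After 'push 2': stack = [2] (depth 1)
After 'dup': stack = [2, 2] (depth 2)
After 'mod': stack = [0] (depth 1)
After 'neg': stack = [0] (depth 1)
After 'push 12': stack = [0, 12] (depth 2)
After 'push 17': stack = [0, 12, 17] (depth 3)
After 'add': stack = [0, 29] (depth 2)
After 'neg': stack = [0, -29] (depth 2)
After 'push -6': stack = [0, -29, -6] (depth 3)
After 'push -7': stack = [0, -29, -6, -7] (depth 4)
After 'div': stack = [0, -29, 0] (depth 3)
After 'pick 1': stack = [0, -29, 0, -29] (depth 4)
After 'drop': stack = [0, -29, 0] (depth 3)
After 'eq': stack = [0, 0] (depth 2)
After 'push 7': stack = [0, 0, 7] (depth 3)
After 'div': stack = [0, 0] (depth 2)
After 'neg': stack = [0, 0] (depth 2)
After 'push 13': stack = [0, 0, 13] (depth 3)
After 'mul': stack = [0, 0] (depth 2)
After 'neg': stack = [0, 0] (depth 2)

Answer: 2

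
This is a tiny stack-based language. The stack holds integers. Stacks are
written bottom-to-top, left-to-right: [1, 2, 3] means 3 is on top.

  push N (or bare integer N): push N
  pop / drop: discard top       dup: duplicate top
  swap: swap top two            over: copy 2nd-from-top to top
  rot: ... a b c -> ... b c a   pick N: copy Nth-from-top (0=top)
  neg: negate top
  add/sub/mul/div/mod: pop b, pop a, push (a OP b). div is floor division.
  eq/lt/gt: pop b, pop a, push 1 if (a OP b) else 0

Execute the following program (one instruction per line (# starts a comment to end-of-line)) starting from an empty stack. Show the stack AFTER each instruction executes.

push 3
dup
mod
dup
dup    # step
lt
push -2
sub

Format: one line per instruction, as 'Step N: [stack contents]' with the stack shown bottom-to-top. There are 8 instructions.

Step 1: [3]
Step 2: [3, 3]
Step 3: [0]
Step 4: [0, 0]
Step 5: [0, 0, 0]
Step 6: [0, 0]
Step 7: [0, 0, -2]
Step 8: [0, 2]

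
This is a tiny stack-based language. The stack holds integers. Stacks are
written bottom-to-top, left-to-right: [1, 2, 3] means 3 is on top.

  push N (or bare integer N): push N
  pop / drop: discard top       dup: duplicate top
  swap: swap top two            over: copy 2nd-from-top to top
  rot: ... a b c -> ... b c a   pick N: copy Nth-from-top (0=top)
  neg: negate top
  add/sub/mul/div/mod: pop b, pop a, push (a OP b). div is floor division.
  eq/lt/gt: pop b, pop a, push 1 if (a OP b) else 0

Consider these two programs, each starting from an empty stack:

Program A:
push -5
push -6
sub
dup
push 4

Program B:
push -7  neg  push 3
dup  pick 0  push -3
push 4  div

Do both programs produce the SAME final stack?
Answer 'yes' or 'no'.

Answer: no

Derivation:
Program A trace:
  After 'push -5': [-5]
  After 'push -6': [-5, -6]
  After 'sub': [1]
  After 'dup': [1, 1]
  After 'push 4': [1, 1, 4]
Program A final stack: [1, 1, 4]

Program B trace:
  After 'push -7': [-7]
  After 'neg': [7]
  After 'push 3': [7, 3]
  After 'dup': [7, 3, 3]
  After 'pick 0': [7, 3, 3, 3]
  After 'push -3': [7, 3, 3, 3, -3]
  After 'push 4': [7, 3, 3, 3, -3, 4]
  After 'div': [7, 3, 3, 3, -1]
Program B final stack: [7, 3, 3, 3, -1]
Same: no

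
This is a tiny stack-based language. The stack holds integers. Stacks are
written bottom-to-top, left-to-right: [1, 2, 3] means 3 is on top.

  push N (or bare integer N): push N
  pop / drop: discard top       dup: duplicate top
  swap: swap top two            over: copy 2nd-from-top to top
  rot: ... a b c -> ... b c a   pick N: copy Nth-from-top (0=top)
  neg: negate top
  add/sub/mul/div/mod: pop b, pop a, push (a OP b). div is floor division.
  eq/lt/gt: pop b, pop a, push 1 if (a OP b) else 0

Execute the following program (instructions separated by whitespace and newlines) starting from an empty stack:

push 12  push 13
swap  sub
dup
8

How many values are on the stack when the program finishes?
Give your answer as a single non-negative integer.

Answer: 3

Derivation:
After 'push 12': stack = [12] (depth 1)
After 'push 13': stack = [12, 13] (depth 2)
After 'swap': stack = [13, 12] (depth 2)
After 'sub': stack = [1] (depth 1)
After 'dup': stack = [1, 1] (depth 2)
After 'push 8': stack = [1, 1, 8] (depth 3)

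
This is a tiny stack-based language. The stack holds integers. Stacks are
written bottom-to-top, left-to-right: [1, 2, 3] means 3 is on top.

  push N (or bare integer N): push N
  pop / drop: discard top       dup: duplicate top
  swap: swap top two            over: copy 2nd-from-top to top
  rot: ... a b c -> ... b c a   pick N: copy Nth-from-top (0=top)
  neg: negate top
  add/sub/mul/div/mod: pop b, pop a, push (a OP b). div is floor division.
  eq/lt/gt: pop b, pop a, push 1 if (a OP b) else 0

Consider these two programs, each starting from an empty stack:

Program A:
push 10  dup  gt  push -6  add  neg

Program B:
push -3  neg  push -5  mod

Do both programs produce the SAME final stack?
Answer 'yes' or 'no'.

Program A trace:
  After 'push 10': [10]
  After 'dup': [10, 10]
  After 'gt': [0]
  After 'push -6': [0, -6]
  After 'add': [-6]
  After 'neg': [6]
Program A final stack: [6]

Program B trace:
  After 'push -3': [-3]
  After 'neg': [3]
  After 'push -5': [3, -5]
  After 'mod': [-2]
Program B final stack: [-2]
Same: no

Answer: no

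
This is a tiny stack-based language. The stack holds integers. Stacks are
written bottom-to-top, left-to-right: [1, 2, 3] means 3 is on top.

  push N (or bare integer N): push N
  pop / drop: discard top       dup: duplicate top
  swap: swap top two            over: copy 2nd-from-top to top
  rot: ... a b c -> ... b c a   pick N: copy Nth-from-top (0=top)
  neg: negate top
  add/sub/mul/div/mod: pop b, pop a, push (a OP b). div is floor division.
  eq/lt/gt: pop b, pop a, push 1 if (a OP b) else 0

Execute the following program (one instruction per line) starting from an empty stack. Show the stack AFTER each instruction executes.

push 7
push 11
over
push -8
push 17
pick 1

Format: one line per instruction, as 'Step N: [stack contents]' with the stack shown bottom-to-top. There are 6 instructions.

Step 1: [7]
Step 2: [7, 11]
Step 3: [7, 11, 7]
Step 4: [7, 11, 7, -8]
Step 5: [7, 11, 7, -8, 17]
Step 6: [7, 11, 7, -8, 17, -8]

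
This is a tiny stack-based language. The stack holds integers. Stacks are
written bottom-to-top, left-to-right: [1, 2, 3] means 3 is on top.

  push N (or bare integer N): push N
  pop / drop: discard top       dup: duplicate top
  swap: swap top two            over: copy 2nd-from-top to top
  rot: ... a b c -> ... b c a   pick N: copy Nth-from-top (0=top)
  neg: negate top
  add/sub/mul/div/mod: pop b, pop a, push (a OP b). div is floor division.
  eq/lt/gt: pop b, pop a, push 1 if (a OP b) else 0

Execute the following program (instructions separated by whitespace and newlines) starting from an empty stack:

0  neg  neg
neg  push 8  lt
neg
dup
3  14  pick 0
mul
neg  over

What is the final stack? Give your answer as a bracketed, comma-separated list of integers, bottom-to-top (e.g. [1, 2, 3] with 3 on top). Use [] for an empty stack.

After 'push 0': [0]
After 'neg': [0]
After 'neg': [0]
After 'neg': [0]
After 'push 8': [0, 8]
After 'lt': [1]
After 'neg': [-1]
After 'dup': [-1, -1]
After 'push 3': [-1, -1, 3]
After 'push 14': [-1, -1, 3, 14]
After 'pick 0': [-1, -1, 3, 14, 14]
After 'mul': [-1, -1, 3, 196]
After 'neg': [-1, -1, 3, -196]
After 'over': [-1, -1, 3, -196, 3]

Answer: [-1, -1, 3, -196, 3]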